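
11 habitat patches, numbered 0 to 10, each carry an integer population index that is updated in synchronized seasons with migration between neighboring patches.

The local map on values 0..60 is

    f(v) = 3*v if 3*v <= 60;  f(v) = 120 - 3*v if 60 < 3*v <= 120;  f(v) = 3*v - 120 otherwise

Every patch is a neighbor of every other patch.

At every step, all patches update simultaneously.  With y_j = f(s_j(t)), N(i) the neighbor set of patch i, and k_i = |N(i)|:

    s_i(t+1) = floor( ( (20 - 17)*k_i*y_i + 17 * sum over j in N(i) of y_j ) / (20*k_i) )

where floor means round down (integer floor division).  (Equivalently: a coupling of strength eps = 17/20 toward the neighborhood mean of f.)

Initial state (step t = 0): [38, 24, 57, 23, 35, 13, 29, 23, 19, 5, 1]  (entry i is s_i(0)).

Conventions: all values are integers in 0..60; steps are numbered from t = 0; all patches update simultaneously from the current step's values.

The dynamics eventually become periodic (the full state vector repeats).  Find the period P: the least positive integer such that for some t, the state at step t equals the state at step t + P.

Answer: 4
Key observation: The state at step 4, [54, 54, 54, 54, 54, 54, 54, 54, 54, 54, 54], reappears at step 8 — and no state repeats earlier — so the cycle the system enters has period 4.

Derivation:
t=0: [38, 24, 57, 23, 35, 13, 29, 23, 19, 5, 1]
t=1: [31, 34, 34, 34, 32, 33, 33, 34, 35, 32, 31]
t=2: [21, 20, 20, 20, 21, 21, 21, 20, 20, 21, 21]
t=3: [58, 58, 58, 58, 58, 58, 58, 58, 58, 58, 58]
t=4: [54, 54, 54, 54, 54, 54, 54, 54, 54, 54, 54]
t=5: [42, 42, 42, 42, 42, 42, 42, 42, 42, 42, 42]
t=6: [6, 6, 6, 6, 6, 6, 6, 6, 6, 6, 6]
t=7: [18, 18, 18, 18, 18, 18, 18, 18, 18, 18, 18]
t=8: [54, 54, 54, 54, 54, 54, 54, 54, 54, 54, 54]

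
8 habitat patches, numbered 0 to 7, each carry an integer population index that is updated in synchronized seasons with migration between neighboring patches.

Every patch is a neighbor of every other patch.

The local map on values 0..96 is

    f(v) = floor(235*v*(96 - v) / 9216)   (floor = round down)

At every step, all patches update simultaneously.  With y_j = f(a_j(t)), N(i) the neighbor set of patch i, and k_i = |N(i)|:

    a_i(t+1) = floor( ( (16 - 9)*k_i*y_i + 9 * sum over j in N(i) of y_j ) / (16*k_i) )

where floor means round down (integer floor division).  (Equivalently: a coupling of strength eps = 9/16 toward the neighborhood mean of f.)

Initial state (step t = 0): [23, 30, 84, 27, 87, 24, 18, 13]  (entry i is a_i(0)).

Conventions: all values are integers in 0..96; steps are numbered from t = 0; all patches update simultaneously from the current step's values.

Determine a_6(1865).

Answer: a_6(1865) = 57
Key observation: The state at step 3, [57, 57, 57, 57, 57, 57, 57, 57], reappears at step 5: the system is in a cycle of period 2 from step 3 on.  Therefore the state at step 1865 equals the state at step 3 + ((1865 - 3) mod 2) = 3, which is [57, 57, 57, 57, 57, 57, 57, 57].

Derivation:
t=0: [23, 30, 84, 27, 87, 24, 18, 13]
t=1: [38, 41, 32, 40, 30, 38, 35, 32]
t=2: [54, 55, 53, 55, 52, 54, 54, 53]
t=3: [57, 57, 57, 57, 57, 57, 57, 57]
t=4: [56, 56, 56, 56, 56, 56, 56, 56]
t=5: [57, 57, 57, 57, 57, 57, 57, 57]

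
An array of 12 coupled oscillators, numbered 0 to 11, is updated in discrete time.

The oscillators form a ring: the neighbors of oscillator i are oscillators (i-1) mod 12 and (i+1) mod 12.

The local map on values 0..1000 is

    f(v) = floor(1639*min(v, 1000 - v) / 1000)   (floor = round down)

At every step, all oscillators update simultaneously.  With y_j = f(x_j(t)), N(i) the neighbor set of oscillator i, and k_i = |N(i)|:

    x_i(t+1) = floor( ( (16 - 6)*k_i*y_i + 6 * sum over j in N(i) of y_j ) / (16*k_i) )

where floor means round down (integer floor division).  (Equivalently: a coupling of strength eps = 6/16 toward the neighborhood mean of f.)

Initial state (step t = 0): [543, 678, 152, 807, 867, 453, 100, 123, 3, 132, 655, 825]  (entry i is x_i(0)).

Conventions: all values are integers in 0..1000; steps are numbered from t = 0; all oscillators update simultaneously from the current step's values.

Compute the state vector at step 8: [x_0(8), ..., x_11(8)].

Answer: [780, 717, 542, 478, 470, 478, 616, 636, 566, 583, 689, 770]

Derivation:
t=0: [543, 678, 152, 807, 867, 453, 100, 123, 3, 132, 655, 825]
t=1: [620, 516, 313, 284, 334, 535, 278, 156, 80, 241, 447, 425]
t=2: [667, 708, 556, 489, 571, 664, 475, 269, 203, 408, 661, 688]
t=3: [526, 537, 694, 768, 692, 621, 671, 483, 415, 583, 567, 525]
t=4: [773, 713, 526, 425, 502, 583, 601, 722, 701, 687, 717, 764]
t=5: [393, 509, 703, 733, 768, 702, 621, 498, 487, 499, 457, 397]
t=6: [675, 714, 536, 435, 410, 492, 632, 776, 804, 800, 743, 667]
t=7: [522, 534, 696, 713, 704, 742, 596, 402, 330, 343, 426, 519]
t=8: [780, 717, 542, 478, 470, 478, 616, 636, 566, 583, 689, 770]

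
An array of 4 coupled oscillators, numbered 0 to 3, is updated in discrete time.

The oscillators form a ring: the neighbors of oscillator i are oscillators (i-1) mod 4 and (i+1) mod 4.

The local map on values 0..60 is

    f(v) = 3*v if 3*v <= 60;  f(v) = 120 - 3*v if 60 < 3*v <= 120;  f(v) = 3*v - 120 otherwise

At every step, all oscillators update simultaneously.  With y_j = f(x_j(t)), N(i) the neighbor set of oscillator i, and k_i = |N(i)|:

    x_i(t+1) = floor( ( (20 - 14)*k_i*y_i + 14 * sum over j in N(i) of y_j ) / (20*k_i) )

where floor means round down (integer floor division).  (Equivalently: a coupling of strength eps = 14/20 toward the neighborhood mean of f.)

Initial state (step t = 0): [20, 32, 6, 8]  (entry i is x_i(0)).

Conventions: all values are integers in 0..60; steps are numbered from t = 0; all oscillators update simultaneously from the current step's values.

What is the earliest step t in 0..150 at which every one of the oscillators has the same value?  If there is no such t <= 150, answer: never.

Simulating step by step:
t=0: [20, 32, 6, 8]  (not all equal)
t=1: [34, 34, 22, 34]  (not all equal)
t=2: [18, 30, 28, 30]  (not all equal)
t=3: [37, 40, 31, 40]  (not all equal)
t=4: [2, 12, 8, 12]  (not all equal)
t=5: [27, 21, 32, 21]  (not all equal)
t=6: [51, 39, 47, 39]  (not all equal)
t=7: [12, 19, 8, 19]  (not all equal)
t=8: [50, 38, 47, 38]  (not all equal)
t=9: [13, 19, 10, 19]  (not all equal)
t=10: [51, 41, 48, 41]  (not all equal)
t=11: [12, 20, 9, 20]  (not all equal)
t=12: [52, 40, 50, 40]  (not all equal)
t=13: [10, 23, 9, 23]  (not all equal)
t=14: [44, 35, 43, 35]  (not all equal)
t=15: [14, 11, 13, 11]  (not all equal)
t=16: [35, 38, 34, 38]  (not all equal)
t=17: [8, 13, 9, 13]  (not all equal)
t=18: [34, 29, 35, 29]  (not all equal)
t=19: [28, 21, 27, 21]  (not all equal)
t=20: [50, 43, 51, 43]  (not all equal)
t=21: [15, 24, 16, 24]  (not all equal)
t=22: [47, 46, 48, 46]  (not all equal)
t=23: [18, 21, 19, 21]  (not all equal)
t=24: [56, 55, 57, 55]  (not all equal)
t=25: [45, 48, 46, 48]  (not all equal)
t=26: [21, 18, 22, 18]  (not all equal)
t=27: [54, 55, 54, 55]  (not all equal)
t=28: [44, 42, 44, 42]  (not all equal)
t=29: [7, 10, 7, 10]  (not all equal)
t=30: [27, 23, 27, 23]  (not all equal)
t=31: [47, 42, 47, 42]  (not all equal)
t=32: [10, 16, 10, 16]  (not all equal)
t=33: [42, 35, 42, 35]  (not all equal)
t=34: [12, 8, 12, 8]  (not all equal)
t=35: [27, 32, 27, 32]  (not all equal)
t=36: [28, 34, 28, 34]  (not all equal)
t=37: [23, 30, 23, 30]  (not all equal)
t=38: [36, 44, 36, 44]  (not all equal)
t=39: [12, 12, 12, 12]  (all equal)

Answer: 39
Key observation: Synchronization is absorbing here: once all oscillators are equal they stay equal, and step 39 is the first all-equal step.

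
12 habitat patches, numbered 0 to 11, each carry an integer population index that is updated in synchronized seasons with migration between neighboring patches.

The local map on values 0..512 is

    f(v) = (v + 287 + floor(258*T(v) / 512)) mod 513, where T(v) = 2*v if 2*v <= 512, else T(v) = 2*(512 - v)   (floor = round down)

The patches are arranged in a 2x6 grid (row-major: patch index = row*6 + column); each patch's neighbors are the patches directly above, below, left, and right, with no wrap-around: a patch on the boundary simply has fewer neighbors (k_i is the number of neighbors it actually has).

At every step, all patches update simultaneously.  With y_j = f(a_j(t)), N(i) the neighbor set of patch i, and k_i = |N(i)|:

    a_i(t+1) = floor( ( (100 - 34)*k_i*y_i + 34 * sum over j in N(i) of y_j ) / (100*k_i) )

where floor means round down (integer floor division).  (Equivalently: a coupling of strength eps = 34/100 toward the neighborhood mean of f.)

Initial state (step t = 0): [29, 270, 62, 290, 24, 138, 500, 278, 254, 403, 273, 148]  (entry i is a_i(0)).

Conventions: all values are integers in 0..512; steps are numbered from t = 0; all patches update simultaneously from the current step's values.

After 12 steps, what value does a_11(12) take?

Answer: a_11(12) = 287

Derivation:
t=0: [29, 270, 62, 290, 24, 138, 500, 278, 254, 403, 273, 148]
t=1: [325, 307, 368, 306, 291, 102, 296, 286, 298, 285, 267, 104]
t=2: [287, 287, 287, 287, 310, 457, 287, 287, 287, 287, 310, 458]
t=3: [287, 287, 287, 287, 286, 286, 287, 287, 287, 287, 286, 286]
t=4: [287, 287, 287, 287, 287, 287, 287, 287, 287, 287, 287, 287]
t=5: [287, 287, 287, 287, 287, 287, 287, 287, 287, 287, 287, 287]
t=6: [287, 287, 287, 287, 287, 287, 287, 287, 287, 287, 287, 287]
t=7: [287, 287, 287, 287, 287, 287, 287, 287, 287, 287, 287, 287]
t=8: [287, 287, 287, 287, 287, 287, 287, 287, 287, 287, 287, 287]
t=9: [287, 287, 287, 287, 287, 287, 287, 287, 287, 287, 287, 287]
t=10: [287, 287, 287, 287, 287, 287, 287, 287, 287, 287, 287, 287]
t=11: [287, 287, 287, 287, 287, 287, 287, 287, 287, 287, 287, 287]
t=12: [287, 287, 287, 287, 287, 287, 287, 287, 287, 287, 287, 287]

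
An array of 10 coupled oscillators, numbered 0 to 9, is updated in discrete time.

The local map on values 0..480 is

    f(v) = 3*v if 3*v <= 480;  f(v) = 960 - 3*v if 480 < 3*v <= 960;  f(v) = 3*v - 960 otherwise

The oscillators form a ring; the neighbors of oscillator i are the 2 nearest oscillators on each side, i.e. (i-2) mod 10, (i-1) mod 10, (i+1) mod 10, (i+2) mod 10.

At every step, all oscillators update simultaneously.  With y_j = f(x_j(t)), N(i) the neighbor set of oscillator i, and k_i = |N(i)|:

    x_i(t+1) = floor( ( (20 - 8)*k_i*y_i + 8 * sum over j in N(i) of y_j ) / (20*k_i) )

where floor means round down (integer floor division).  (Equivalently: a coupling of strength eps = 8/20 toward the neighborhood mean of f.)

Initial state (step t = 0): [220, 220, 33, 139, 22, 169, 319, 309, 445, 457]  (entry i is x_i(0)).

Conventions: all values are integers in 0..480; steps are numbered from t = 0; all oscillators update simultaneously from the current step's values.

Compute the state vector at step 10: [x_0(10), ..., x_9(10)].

Answer: [162, 110, 318, 138, 318, 147, 362, 346, 166, 198]

Derivation:
t=0: [220, 220, 33, 139, 22, 169, 319, 309, 445, 457]
t=1: [298, 302, 167, 342, 136, 323, 94, 144, 299, 347]
t=2: [105, 99, 334, 132, 326, 124, 260, 302, 123, 110]
t=3: [292, 286, 127, 310, 109, 288, 189, 157, 309, 301]
t=4: [107, 116, 282, 108, 286, 179, 328, 340, 120, 103]
t=5: [305, 315, 177, 293, 149, 304, 108, 147, 287, 294]
t=6: [89, 72, 316, 142, 356, 158, 297, 319, 148, 106]
t=7: [259, 231, 108, 336, 162, 345, 144, 132, 332, 283]
t=8: [183, 226, 291, 142, 372, 180, 357, 303, 133, 154]
t=9: [369, 307, 179, 350, 198, 326, 169, 169, 342, 391]
t=10: [162, 110, 318, 138, 318, 147, 362, 346, 166, 198]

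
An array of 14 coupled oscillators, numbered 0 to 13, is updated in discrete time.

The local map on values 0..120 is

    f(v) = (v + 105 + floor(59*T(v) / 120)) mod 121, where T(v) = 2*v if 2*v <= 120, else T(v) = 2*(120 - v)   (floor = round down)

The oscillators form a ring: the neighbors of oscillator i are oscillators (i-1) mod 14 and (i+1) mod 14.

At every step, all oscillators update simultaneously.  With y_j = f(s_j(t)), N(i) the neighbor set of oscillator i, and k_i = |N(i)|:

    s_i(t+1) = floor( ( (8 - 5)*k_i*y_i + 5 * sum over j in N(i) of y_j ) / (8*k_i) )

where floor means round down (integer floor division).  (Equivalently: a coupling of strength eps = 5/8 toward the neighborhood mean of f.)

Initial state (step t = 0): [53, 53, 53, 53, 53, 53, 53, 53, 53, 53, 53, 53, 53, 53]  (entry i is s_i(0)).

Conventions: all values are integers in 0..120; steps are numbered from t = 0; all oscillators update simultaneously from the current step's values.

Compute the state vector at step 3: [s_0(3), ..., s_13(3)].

Simulating step by step:
t=0: [53, 53, 53, 53, 53, 53, 53, 53, 53, 53, 53, 53, 53, 53]
t=1: [89, 89, 89, 89, 89, 89, 89, 89, 89, 89, 89, 89, 89, 89]
t=2: [103, 103, 103, 103, 103, 103, 103, 103, 103, 103, 103, 103, 103, 103]
t=3: [103, 103, 103, 103, 103, 103, 103, 103, 103, 103, 103, 103, 103, 103]

Answer: [103, 103, 103, 103, 103, 103, 103, 103, 103, 103, 103, 103, 103, 103]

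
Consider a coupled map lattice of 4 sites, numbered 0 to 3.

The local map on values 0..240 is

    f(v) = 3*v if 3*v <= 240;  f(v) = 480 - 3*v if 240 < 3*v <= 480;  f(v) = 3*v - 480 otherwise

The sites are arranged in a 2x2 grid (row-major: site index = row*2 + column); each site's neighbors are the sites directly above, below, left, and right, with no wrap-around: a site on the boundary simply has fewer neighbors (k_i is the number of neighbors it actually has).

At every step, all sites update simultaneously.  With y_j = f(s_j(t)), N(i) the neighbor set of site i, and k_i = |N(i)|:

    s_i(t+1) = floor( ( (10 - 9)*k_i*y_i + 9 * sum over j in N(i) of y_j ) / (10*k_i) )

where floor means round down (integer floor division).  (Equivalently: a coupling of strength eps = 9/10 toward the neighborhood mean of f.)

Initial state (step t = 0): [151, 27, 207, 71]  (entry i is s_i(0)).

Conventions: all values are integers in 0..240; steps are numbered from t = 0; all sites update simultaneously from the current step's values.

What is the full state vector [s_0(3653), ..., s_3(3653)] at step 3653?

Answer: [123, 123, 123, 123]
Key observation: The state at step 13, [123, 123, 123, 123], reappears at step 21: the system is in a cycle of period 8 from step 13 on.  Therefore the state at step 3653 equals the state at step 13 + ((3653 - 13) mod 8) = 13, which is [123, 123, 123, 123].

Derivation:
t=0: [151, 27, 207, 71]
t=1: [102, 116, 122, 121]
t=2: [128, 144, 142, 122]
t=3: [55, 99, 99, 57]
t=4: [181, 169, 169, 181]
t=5: [30, 59, 59, 30]
t=6: [168, 98, 98, 168]
t=7: [169, 40, 40, 169]
t=8: [110, 36, 36, 110]
t=9: [112, 145, 145, 112]
t=10: [54, 134, 134, 54]
t=11: [86, 153, 153, 86]
t=12: [41, 201, 201, 41]
t=13: [123, 123, 123, 123]
t=14: [111, 111, 111, 111]
t=15: [147, 147, 147, 147]
t=16: [39, 39, 39, 39]
t=17: [117, 117, 117, 117]
t=18: [129, 129, 129, 129]
t=19: [93, 93, 93, 93]
t=20: [201, 201, 201, 201]
t=21: [123, 123, 123, 123]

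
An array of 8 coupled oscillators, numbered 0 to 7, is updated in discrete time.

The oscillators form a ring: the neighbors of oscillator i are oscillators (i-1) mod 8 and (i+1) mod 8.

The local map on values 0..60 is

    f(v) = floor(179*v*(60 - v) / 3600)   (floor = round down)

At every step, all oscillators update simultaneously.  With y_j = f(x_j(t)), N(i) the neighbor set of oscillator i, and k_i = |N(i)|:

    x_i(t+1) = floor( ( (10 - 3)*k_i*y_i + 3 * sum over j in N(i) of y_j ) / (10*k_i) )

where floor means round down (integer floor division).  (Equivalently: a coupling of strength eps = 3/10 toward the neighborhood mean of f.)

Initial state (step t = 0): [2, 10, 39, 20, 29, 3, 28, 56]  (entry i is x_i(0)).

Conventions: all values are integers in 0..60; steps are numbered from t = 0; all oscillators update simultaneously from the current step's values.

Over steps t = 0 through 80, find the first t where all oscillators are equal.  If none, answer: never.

Simulating step by step:
t=0: [2, 10, 39, 20, 29, 3, 28, 56]  (not all equal)
t=1: [8, 23, 37, 39, 37, 18, 33, 15]  (not all equal)
t=2: [25, 38, 41, 40, 40, 38, 41, 32]  (not all equal)
t=3: [42, 40, 38, 38, 39, 40, 39, 42]  (not all equal)
t=4: [37, 39, 40, 40, 40, 39, 39, 37]  (not all equal)
t=5: [41, 40, 39, 39, 39, 39, 40, 41]  (not all equal)
t=6: [38, 39, 39, 40, 40, 39, 39, 38]  (not all equal)
t=7: [40, 40, 39, 39, 39, 39, 40, 40]  (not all equal)
t=8: [39, 39, 39, 40, 40, 39, 39, 39]  (not all equal)
t=9: [40, 40, 39, 39, 39, 39, 40, 40]  (not all equal)

Answer: never
Key observation: The state at step 7 reappears at step 9 — the system is in a cycle of period 2 from step 7 on.  No step 0..9 is synchronized, and the cycle repeats forever, so no step up to 80 (or ever) has all oscillators equal.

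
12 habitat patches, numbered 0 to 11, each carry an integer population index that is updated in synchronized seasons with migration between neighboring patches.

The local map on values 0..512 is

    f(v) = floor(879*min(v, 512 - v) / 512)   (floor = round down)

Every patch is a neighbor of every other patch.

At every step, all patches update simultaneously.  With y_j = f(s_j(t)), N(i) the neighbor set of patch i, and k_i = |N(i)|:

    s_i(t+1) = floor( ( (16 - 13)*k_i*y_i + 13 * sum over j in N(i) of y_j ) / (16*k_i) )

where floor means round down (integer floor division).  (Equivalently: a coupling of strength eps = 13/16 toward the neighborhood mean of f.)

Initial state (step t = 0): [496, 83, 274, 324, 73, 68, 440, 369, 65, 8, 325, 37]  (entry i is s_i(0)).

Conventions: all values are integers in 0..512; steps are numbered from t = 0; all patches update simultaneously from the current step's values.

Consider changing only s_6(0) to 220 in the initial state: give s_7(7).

Answer: s_7(7) = 331
Key observation: This trace re-runs the system from the modified initial state.

Derivation:
t=0: [496, 83, 274, 324, 73, 68, 220, 369, 65, 8, 325, 37]
t=1: [170, 183, 214, 204, 181, 180, 210, 195, 180, 169, 204, 174]
t=2: [319, 322, 328, 326, 321, 321, 327, 324, 321, 319, 326, 320]
t=3: [324, 324, 323, 323, 324, 324, 323, 323, 324, 324, 323, 324]
t=4: [322, 322, 322, 322, 322, 322, 322, 322, 322, 322, 322, 322]
t=5: [326, 326, 326, 326, 326, 326, 326, 326, 326, 326, 326, 326]
t=6: [319, 319, 319, 319, 319, 319, 319, 319, 319, 319, 319, 319]
t=7: [331, 331, 331, 331, 331, 331, 331, 331, 331, 331, 331, 331]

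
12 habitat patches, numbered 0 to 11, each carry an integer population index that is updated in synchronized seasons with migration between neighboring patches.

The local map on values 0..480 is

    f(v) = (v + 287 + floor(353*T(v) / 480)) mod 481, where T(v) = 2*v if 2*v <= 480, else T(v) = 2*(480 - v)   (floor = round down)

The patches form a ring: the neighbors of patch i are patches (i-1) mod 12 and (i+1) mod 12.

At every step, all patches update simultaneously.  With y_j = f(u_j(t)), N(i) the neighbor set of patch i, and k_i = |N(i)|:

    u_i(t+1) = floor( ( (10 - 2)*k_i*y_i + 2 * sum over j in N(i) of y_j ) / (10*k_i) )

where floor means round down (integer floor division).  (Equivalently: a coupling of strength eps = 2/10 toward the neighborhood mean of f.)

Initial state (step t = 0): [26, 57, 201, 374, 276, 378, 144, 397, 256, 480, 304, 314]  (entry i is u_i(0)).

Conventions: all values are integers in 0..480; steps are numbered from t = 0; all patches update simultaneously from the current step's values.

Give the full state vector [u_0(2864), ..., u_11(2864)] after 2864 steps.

Answer: [348, 348, 348, 348, 348, 348, 348, 348, 348, 348, 348, 348]
Key observation: The state at step 7, [348, 348, 348, 348, 348, 348, 348, 348, 348, 348, 348, 348], reappears at step 8: the system is in a cycle of period 1 from step 7 on.  Therefore the state at step 2864 equals the state at step 7 + ((2864 - 7) mod 1) = 7, which is [348, 348, 348, 348, 348, 348, 348, 348, 348, 348, 348, 348].

Derivation:
t=0: [26, 57, 201, 374, 276, 378, 144, 397, 256, 480, 304, 314]
t=1: [359, 406, 317, 336, 372, 321, 194, 315, 373, 304, 359, 363]
t=2: [339, 326, 356, 352, 340, 350, 300, 352, 341, 362, 344, 341]
t=3: [352, 356, 345, 346, 350, 349, 365, 348, 349, 342, 349, 351]
t=4: [345, 344, 348, 348, 347, 346, 341, 347, 347, 349, 347, 346]
t=5: [349, 349, 348, 348, 348, 349, 350, 348, 347, 347, 348, 348]
t=6: [347, 347, 347, 348, 347, 347, 347, 347, 348, 348, 348, 347]
t=7: [348, 348, 348, 348, 348, 348, 348, 348, 348, 348, 348, 348]
t=8: [348, 348, 348, 348, 348, 348, 348, 348, 348, 348, 348, 348]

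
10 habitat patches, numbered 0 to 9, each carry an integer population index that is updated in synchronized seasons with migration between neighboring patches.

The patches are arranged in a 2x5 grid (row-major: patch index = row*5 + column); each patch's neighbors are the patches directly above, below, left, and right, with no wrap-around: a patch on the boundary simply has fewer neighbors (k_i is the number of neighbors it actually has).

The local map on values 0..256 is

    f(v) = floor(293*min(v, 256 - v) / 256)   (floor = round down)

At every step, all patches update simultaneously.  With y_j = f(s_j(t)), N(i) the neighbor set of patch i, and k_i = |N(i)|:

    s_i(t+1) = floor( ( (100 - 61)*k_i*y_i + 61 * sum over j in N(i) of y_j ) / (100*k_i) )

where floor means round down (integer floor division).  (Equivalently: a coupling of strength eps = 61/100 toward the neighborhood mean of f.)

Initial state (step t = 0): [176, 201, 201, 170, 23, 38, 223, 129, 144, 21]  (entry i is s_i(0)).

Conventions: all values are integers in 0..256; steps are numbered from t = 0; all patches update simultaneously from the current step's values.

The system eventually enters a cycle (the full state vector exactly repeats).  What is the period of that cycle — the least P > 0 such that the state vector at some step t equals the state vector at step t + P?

Simulating step by step:
t=0: [176, 201, 201, 170, 23, 38, 223, 129, 144, 21]
t=1: [67, 62, 86, 82, 47, 55, 65, 102, 104, 56]
t=2: [69, 77, 94, 91, 68, 69, 79, 104, 101, 77]
t=3: [81, 90, 104, 101, 88, 81, 93, 109, 108, 92]
t=4: [95, 104, 115, 114, 106, 96, 106, 119, 117, 108]
t=5: [111, 119, 129, 128, 124, 112, 121, 131, 130, 125]
t=6: [130, 136, 142, 144, 143, 130, 136, 142, 144, 142]
t=7: [141, 137, 131, 128, 129, 141, 137, 131, 128, 129]
t=8: [132, 136, 142, 145, 145, 132, 136, 142, 145, 145]
t=9: [139, 136, 130, 127, 127, 139, 136, 130, 127, 127]
t=10: [134, 137, 142, 144, 145, 134, 137, 142, 144, 145]
t=11: [138, 135, 130, 128, 127, 138, 135, 130, 128, 127]
t=12: [135, 138, 143, 145, 145, 135, 138, 143, 145, 145]
t=13: [137, 134, 129, 127, 127, 137, 134, 129, 127, 127]
t=14: [136, 139, 143, 145, 145, 136, 139, 143, 145, 145]
t=15: [135, 133, 129, 127, 127, 135, 133, 129, 127, 127]
t=16: [138, 140, 143, 145, 145, 138, 140, 143, 145, 145]
t=17: [134, 132, 129, 127, 127, 134, 132, 129, 127, 127]
t=18: [139, 141, 144, 145, 145, 139, 141, 144, 145, 145]
t=19: [132, 130, 128, 127, 127, 132, 130, 128, 127, 127]
t=20: [141, 143, 145, 145, 145, 141, 143, 145, 145, 145]
t=21: [130, 129, 127, 127, 127, 130, 129, 127, 127, 127]
t=22: [144, 144, 145, 145, 145, 144, 144, 145, 145, 145]
t=23: [128, 127, 127, 127, 127, 128, 127, 127, 127, 127]
t=24: [145, 145, 145, 145, 145, 145, 145, 145, 145, 145]
t=25: [127, 127, 127, 127, 127, 127, 127, 127, 127, 127]
t=26: [145, 145, 145, 145, 145, 145, 145, 145, 145, 145]

Answer: 2
Key observation: The state at step 24, [145, 145, 145, 145, 145, 145, 145, 145, 145, 145], reappears at step 26 — and no state repeats earlier — so the cycle the system enters has period 2.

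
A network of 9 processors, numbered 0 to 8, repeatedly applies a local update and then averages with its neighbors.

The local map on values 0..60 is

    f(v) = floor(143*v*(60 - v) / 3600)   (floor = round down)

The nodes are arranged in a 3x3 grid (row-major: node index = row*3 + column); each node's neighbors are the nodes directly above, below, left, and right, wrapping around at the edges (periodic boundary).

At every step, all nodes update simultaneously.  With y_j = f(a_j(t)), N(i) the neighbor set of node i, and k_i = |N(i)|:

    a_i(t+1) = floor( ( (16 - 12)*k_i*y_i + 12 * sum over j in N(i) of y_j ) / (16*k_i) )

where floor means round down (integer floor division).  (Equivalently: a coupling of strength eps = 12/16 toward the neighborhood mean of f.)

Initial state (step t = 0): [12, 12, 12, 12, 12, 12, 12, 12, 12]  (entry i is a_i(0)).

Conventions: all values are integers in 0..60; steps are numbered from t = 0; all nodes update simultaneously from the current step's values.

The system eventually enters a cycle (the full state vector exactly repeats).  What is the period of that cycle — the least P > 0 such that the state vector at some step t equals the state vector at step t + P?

Answer: 2
Key observation: The state at step 3, [35, 35, 35, 35, 35, 35, 35, 35, 35], reappears at step 5 — and no state repeats earlier — so the cycle the system enters has period 2.

Derivation:
t=0: [12, 12, 12, 12, 12, 12, 12, 12, 12]
t=1: [22, 22, 22, 22, 22, 22, 22, 22, 22]
t=2: [33, 33, 33, 33, 33, 33, 33, 33, 33]
t=3: [35, 35, 35, 35, 35, 35, 35, 35, 35]
t=4: [34, 34, 34, 34, 34, 34, 34, 34, 34]
t=5: [35, 35, 35, 35, 35, 35, 35, 35, 35]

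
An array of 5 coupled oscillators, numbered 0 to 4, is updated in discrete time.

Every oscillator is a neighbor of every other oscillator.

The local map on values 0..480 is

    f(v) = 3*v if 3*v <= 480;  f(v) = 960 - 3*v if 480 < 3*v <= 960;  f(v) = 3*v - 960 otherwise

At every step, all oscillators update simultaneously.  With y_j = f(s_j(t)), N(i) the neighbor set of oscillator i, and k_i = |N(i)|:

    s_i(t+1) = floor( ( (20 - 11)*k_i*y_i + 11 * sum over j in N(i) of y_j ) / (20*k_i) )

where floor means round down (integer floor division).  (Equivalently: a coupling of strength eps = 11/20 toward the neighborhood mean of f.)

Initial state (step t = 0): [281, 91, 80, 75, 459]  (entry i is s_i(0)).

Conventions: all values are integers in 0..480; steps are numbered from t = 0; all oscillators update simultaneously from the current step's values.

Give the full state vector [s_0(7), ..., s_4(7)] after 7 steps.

Simulating step by step:
t=0: [281, 91, 80, 75, 459]
t=1: [211, 260, 249, 245, 305]
t=2: [238, 192, 202, 206, 150]
t=3: [321, 364, 354, 351, 384]
t=4: [72, 113, 103, 100, 131]
t=5: [281, 320, 310, 307, 336]
t=6: [68, 32, 41, 44, 47]
t=7: [159, 125, 134, 136, 139]

Answer: [159, 125, 134, 136, 139]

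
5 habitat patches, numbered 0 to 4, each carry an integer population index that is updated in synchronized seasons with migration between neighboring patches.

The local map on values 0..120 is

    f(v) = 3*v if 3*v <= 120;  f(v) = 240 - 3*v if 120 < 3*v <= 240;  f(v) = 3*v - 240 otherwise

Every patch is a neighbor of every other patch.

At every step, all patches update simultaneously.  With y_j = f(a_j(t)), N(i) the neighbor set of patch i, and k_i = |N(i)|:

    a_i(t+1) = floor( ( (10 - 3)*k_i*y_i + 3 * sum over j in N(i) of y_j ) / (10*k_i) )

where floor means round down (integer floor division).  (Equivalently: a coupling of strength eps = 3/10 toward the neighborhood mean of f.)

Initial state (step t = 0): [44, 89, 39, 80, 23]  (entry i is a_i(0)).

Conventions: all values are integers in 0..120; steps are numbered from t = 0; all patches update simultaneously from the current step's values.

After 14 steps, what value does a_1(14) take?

Answer: a_1(14) = 48

Derivation:
t=0: [44, 89, 39, 80, 23]
t=1: [91, 40, 97, 24, 67]
t=2: [44, 98, 55, 68, 48]
t=3: [95, 61, 74, 50, 87]
t=4: [45, 52, 28, 73, 30]
t=5: [94, 81, 81, 41, 85]
t=6: [39, 15, 15, 86, 22]
t=7: [94, 49, 49, 33, 63]
t=8: [54, 86, 86, 90, 60]
t=9: [64, 26, 26, 34, 52]
t=10: [59, 78, 78, 93, 81]
t=11: [48, 12, 12, 33, 10]
t=12: [82, 44, 44, 84, 41]
t=13: [30, 93, 93, 33, 99]
t=14: [80, 48, 48, 86, 59]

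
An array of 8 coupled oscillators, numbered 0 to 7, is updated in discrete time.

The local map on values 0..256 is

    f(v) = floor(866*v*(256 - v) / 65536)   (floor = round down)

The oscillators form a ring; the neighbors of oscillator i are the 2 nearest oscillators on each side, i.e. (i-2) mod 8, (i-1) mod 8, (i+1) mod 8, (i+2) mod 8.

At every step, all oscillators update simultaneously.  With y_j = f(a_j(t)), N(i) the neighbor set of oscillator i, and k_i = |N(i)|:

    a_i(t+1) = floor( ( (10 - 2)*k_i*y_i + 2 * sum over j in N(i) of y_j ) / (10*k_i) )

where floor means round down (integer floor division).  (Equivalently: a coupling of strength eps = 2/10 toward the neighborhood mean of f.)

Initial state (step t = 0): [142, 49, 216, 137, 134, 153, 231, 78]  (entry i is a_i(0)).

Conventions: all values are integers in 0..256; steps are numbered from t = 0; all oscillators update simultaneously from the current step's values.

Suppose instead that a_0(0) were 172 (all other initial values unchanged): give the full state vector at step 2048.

Answer: [215, 212, 207, 153, 153, 153, 207, 212]
Key observation: The state at step 23, [118, 127, 139, 200, 200, 200, 139, 127], reappears at step 25: the system is in a cycle of period 2 from step 23 on.  Therefore the state at step 2048 equals the state at step 23 + ((2048 - 23) mod 2) = 24, which is [215, 212, 207, 153, 153, 153, 207, 212].

Derivation:
t=0: [172, 49, 216, 137, 134, 153, 231, 78]
t=1: [177, 142, 128, 205, 203, 200, 100, 176]
t=2: [188, 206, 206, 146, 148, 151, 197, 186]
t=3: [164, 143, 145, 204, 204, 204, 160, 170]
t=4: [200, 207, 204, 147, 146, 145, 195, 192]
t=5: [147, 140, 147, 203, 205, 206, 162, 162]
t=6: [210, 209, 204, 148, 144, 142, 195, 198]
t=7: [130, 134, 146, 203, 206, 207, 160, 152]
t=8: [214, 211, 205, 148, 143, 141, 196, 204]
t=9: [122, 130, 143, 203, 206, 207, 158, 142]
t=10: [215, 212, 205, 148, 143, 141, 198, 208]
t=11: [119, 128, 143, 203, 206, 206, 154, 135]
t=12: [214, 212, 205, 148, 143, 143, 200, 210]
t=13: [121, 128, 143, 203, 205, 205, 151, 131]
t=14: [214, 212, 205, 148, 145, 145, 202, 211]
t=15: [120, 128, 143, 203, 204, 204, 148, 129]
t=16: [214, 212, 206, 149, 147, 147, 204, 211]
t=17: [120, 127, 141, 202, 203, 203, 145, 129]
t=18: [214, 212, 207, 150, 149, 149, 205, 212]
t=19: [120, 127, 140, 201, 202, 202, 143, 127]
t=20: [214, 212, 207, 152, 151, 151, 206, 212]
t=21: [120, 127, 140, 200, 201, 201, 141, 127]
t=22: [215, 212, 207, 153, 152, 152, 207, 212]
t=23: [118, 127, 139, 200, 200, 200, 139, 127]
t=24: [215, 212, 207, 153, 153, 153, 207, 212]
t=25: [118, 127, 139, 200, 200, 200, 139, 127]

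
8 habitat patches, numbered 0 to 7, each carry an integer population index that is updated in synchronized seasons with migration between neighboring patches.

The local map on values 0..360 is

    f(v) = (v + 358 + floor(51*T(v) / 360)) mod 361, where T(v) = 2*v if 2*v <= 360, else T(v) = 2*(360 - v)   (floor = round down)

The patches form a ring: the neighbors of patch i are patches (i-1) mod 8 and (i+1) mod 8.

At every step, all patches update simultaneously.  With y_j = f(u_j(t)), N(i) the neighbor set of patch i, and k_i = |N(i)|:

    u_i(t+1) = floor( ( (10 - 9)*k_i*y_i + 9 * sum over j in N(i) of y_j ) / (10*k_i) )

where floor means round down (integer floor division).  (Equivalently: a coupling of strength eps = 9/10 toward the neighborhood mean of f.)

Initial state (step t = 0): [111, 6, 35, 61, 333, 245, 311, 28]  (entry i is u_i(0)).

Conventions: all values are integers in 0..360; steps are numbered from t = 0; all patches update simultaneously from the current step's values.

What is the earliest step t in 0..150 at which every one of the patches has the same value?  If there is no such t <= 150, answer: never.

Answer: 13
Key observation: Synchronization is absorbing here: once all patches are equal they stay equal, and step 13 is the first all-equal step.

Derivation:
t=0: [111, 6, 35, 61, 333, 245, 311, 28]  (not all equal)
t=1: [30, 81, 39, 177, 190, 323, 169, 210]  (not all equal)
t=2: [160, 46, 150, 149, 272, 234, 281, 136]  (not all equal)
t=3: [122, 181, 128, 235, 233, 293, 226, 243]  (not all equal)
t=4: [240, 164, 238, 218, 285, 267, 287, 213]  (not all equal)
t=5: [233, 263, 234, 282, 275, 302, 273, 283]  (not all equal)
t=6: [291, 267, 291, 283, 306, 297, 306, 281]  (not all equal)
t=7: [296, 305, 296, 311, 307, 317, 306, 311]  (not all equal)
t=8: [318, 311, 318, 315, 323, 319, 322, 315]  (not all equal)
t=9: [322, 325, 322, 327, 325, 329, 325, 327]  (not all equal)
t=10: [331, 329, 331, 330, 333, 331, 333, 330]  (not all equal)
t=11: [334, 335, 334, 336, 335, 336, 335, 336]  (not all equal)
t=12: [338, 338, 338, 338, 339, 339, 339, 338]  (not all equal)
t=13: [341, 341, 341, 341, 341, 341, 341, 341]  (all equal)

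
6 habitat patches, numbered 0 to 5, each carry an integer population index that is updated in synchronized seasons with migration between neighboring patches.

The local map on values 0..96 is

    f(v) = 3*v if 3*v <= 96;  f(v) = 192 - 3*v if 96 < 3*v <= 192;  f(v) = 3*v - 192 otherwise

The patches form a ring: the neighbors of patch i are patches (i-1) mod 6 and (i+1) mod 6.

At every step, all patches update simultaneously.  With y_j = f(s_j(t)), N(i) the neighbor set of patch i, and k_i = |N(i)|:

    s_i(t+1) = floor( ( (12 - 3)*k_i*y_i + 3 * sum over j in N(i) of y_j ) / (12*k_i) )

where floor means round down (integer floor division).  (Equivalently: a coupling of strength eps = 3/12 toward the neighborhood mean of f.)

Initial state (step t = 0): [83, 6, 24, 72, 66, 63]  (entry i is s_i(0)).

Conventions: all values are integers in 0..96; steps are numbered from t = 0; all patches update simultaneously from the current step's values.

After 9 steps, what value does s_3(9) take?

Simulating step by step:
t=0: [83, 6, 24, 72, 66, 63]
t=1: [45, 29, 59, 27, 7, 10]
t=2: [57, 74, 32, 65, 29, 32]
t=3: [31, 37, 76, 25, 77, 85]
t=4: [87, 76, 46, 65, 46, 63]
t=5: [56, 42, 45, 15, 41, 17]
t=6: [32, 59, 56, 49, 63, 49]
t=7: [79, 26, 25, 37, 13, 46]
t=8: [50, 73, 76, 75, 46, 51]
t=9: [39, 30, 34, 36, 49, 41]

Answer: s_3(9) = 36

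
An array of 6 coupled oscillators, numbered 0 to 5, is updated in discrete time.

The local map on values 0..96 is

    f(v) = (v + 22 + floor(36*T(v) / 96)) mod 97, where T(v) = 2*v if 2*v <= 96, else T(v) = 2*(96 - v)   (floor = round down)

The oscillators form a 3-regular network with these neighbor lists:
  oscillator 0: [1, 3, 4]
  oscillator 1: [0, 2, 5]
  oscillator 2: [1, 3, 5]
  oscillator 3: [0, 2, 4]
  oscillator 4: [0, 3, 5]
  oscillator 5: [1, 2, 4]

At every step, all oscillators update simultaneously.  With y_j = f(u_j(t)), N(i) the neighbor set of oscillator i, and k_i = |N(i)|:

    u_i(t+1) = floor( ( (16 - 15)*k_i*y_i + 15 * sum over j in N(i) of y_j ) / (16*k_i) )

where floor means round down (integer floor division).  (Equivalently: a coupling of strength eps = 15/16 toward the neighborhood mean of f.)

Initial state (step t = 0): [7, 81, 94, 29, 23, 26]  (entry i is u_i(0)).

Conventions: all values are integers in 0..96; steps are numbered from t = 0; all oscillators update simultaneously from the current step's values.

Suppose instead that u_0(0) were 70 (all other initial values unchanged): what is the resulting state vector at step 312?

Answer: [32, 32, 53, 16, 53, 16]
Key observation: The state at step 20, [43, 43, 49, 30, 49, 30], reappears at step 29: the system is in a cycle of period 9 from step 20 on.  Therefore the state at step 312 equals the state at step 20 + ((312 - 20) mod 9) = 24, which is [32, 32, 53, 16, 53, 16].

Derivation:
t=0: [70, 81, 94, 29, 23, 26]
t=1: [48, 32, 50, 34, 51, 35]
t=2: [53, 36, 76, 13, 54, 35]
t=3: [44, 39, 67, 14, 43, 39]
t=4: [42, 38, 71, 7, 43, 37]
t=5: [44, 66, 65, 36, 67, 37]
t=6: [34, 32, 58, 14, 54, 17]
t=7: [46, 49, 55, 34, 56, 34]
t=8: [31, 30, 54, 13, 52, 14]
t=9: [44, 45, 51, 32, 52, 32]
t=10: [28, 28, 50, 11, 50, 11]
t=11: [42, 42, 48, 30, 48, 30]
t=12: [61, 61, 76, 39, 76, 39]
t=13: [37, 37, 61, 19, 61, 19]
t=14: [53, 53, 62, 37, 62, 37]
t=15: [34, 34, 57, 16, 57, 16]
t=16: [49, 49, 57, 35, 57, 35]
t=17: [32, 32, 55, 14, 55, 14]
t=18: [46, 46, 53, 33, 53, 33]
t=19: [29, 29, 51, 12, 51, 12]
t=20: [43, 43, 49, 30, 49, 30]
t=21: [25, 25, 46, 10, 46, 10]
t=22: [38, 38, 45, 25, 45, 25]
t=23: [54, 54, 68, 33, 68, 33]
t=24: [32, 32, 53, 16, 53, 16]
t=25: [48, 48, 56, 33, 56, 33]
t=26: [31, 31, 52, 14, 52, 14]
t=27: [46, 46, 53, 32, 53, 32]
t=28: [29, 29, 50, 12, 50, 12]
t=29: [43, 43, 49, 30, 49, 30]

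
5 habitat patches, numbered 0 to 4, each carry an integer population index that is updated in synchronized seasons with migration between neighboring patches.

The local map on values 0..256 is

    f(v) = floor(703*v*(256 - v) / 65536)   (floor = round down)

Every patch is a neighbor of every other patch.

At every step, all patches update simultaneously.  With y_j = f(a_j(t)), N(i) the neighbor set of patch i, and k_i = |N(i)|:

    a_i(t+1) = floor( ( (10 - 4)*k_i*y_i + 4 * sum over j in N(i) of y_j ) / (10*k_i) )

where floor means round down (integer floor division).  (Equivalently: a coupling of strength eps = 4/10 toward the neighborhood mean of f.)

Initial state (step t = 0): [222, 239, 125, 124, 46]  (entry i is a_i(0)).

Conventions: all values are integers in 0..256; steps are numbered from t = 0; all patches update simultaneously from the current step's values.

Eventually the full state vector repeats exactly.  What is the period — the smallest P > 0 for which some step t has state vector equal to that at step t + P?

Simulating step by step:
t=0: [222, 239, 125, 124, 46]
t=1: [97, 79, 145, 145, 109]
t=2: [165, 157, 168, 168, 168]
t=3: [160, 163, 159, 159, 159]
t=4: [164, 163, 164, 164, 164]
t=5: [161, 161, 161, 161, 161]
t=6: [164, 164, 164, 164, 164]
t=7: [161, 161, 161, 161, 161]

Answer: 2
Key observation: The state at step 5, [161, 161, 161, 161, 161], reappears at step 7 — and no state repeats earlier — so the cycle the system enters has period 2.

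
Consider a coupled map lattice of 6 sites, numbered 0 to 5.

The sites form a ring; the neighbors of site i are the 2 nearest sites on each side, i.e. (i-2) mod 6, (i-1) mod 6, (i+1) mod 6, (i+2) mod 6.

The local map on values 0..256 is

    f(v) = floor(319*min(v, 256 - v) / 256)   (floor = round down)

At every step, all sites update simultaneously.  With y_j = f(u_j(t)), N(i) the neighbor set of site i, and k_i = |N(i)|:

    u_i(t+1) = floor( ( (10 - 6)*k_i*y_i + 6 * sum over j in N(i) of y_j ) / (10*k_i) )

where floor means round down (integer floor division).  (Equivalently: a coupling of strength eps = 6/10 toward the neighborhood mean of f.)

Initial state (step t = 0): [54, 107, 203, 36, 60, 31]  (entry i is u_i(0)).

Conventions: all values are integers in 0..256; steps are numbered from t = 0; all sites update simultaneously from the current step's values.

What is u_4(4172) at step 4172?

Answer: u_4(4172) = 122
Key observation: The state at step 11, [158, 158, 158, 158, 158, 158], reappears at step 15: the system is in a cycle of period 4 from step 11 on.  Therefore the state at step 4172 equals the state at step 11 + ((4172 - 11) mod 4) = 12, which is [122, 122, 122, 122, 122, 122].

Derivation:
t=0: [54, 107, 203, 36, 60, 31]
t=1: [73, 85, 74, 64, 61, 62]
t=2: [88, 92, 89, 84, 81, 83]
t=3: [107, 109, 108, 105, 103, 105]
t=4: [132, 133, 132, 131, 130, 130]
t=5: [154, 154, 154, 155, 155, 155]
t=6: [126, 126, 126, 125, 125, 125]
t=7: [156, 156, 156, 155, 155, 155]
t=8: [124, 124, 124, 124, 124, 124]
t=9: [154, 154, 154, 154, 154, 154]
t=10: [127, 127, 127, 127, 127, 127]
t=11: [158, 158, 158, 158, 158, 158]
t=12: [122, 122, 122, 122, 122, 122]
t=13: [152, 152, 152, 152, 152, 152]
t=14: [129, 129, 129, 129, 129, 129]
t=15: [158, 158, 158, 158, 158, 158]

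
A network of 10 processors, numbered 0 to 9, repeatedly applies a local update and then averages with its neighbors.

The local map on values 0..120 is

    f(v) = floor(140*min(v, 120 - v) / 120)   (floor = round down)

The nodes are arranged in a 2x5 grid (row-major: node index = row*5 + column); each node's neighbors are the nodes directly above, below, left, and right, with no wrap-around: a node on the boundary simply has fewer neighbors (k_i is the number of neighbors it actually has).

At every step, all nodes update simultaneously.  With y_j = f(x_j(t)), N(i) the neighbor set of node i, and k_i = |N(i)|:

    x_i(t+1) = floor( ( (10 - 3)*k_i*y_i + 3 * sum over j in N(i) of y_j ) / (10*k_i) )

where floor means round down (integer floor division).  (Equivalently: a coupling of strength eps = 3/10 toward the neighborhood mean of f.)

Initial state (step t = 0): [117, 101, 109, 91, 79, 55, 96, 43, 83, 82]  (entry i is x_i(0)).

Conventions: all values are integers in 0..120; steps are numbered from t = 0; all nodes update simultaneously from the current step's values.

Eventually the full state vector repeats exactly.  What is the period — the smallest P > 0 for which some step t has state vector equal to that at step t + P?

Simulating step by step:
t=0: [117, 101, 109, 91, 79, 55, 96, 43, 83, 82]
t=1: [15, 19, 18, 33, 44, 49, 33, 43, 42, 44]
t=2: [23, 23, 25, 38, 49, 48, 39, 45, 48, 50]
t=3: [30, 28, 32, 45, 55, 49, 44, 49, 54, 57]
t=4: [37, 34, 40, 52, 62, 52, 50, 55, 61, 65]
t=5: [44, 42, 48, 60, 65, 57, 56, 62, 66, 65]
t=6: [52, 51, 57, 67, 64, 63, 63, 65, 64, 63]
t=7: [60, 60, 64, 62, 64, 65, 65, 64, 64, 65]
t=8: [69, 68, 65, 66, 65, 64, 64, 64, 65, 64]
t=9: [60, 60, 63, 63, 64, 64, 64, 64, 64, 64]
t=10: [69, 69, 66, 65, 65, 65, 65, 65, 65, 65]
t=11: [59, 59, 62, 63, 64, 63, 63, 63, 64, 64]
t=12: [67, 67, 66, 65, 65, 66, 66, 66, 65, 65]
t=13: [61, 61, 62, 63, 64, 62, 62, 63, 63, 64]
t=14: [67, 67, 66, 66, 65, 67, 67, 66, 65, 65]
t=15: [61, 61, 62, 63, 63, 61, 61, 62, 63, 64]
t=16: [68, 67, 67, 66, 65, 68, 67, 67, 66, 65]
t=17: [60, 60, 61, 62, 63, 60, 60, 61, 62, 63]
t=18: [70, 69, 68, 67, 66, 70, 69, 68, 67, 66]
t=19: [58, 59, 60, 61, 62, 58, 59, 60, 61, 62]
t=20: [67, 68, 69, 68, 67, 67, 68, 69, 68, 67]
t=21: [60, 60, 59, 60, 60, 60, 60, 59, 60, 60]
t=22: [70, 69, 68, 69, 70, 70, 69, 68, 69, 70]
t=23: [58, 59, 59, 59, 58, 58, 59, 59, 59, 58]
t=24: [67, 67, 68, 67, 67, 67, 67, 68, 67, 67]
t=25: [61, 60, 60, 60, 61, 61, 60, 60, 60, 61]
t=26: [68, 69, 70, 69, 68, 68, 69, 70, 69, 68]
t=27: [59, 59, 58, 59, 59, 59, 59, 58, 59, 59]
t=28: [68, 67, 67, 67, 68, 68, 67, 67, 67, 68]
t=29: [60, 60, 61, 60, 60, 60, 60, 61, 60, 60]
t=30: [70, 69, 68, 69, 70, 70, 69, 68, 69, 70]

Answer: 8
Key observation: The state at step 22, [70, 69, 68, 69, 70, 70, 69, 68, 69, 70], reappears at step 30 — and no state repeats earlier — so the cycle the system enters has period 8.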